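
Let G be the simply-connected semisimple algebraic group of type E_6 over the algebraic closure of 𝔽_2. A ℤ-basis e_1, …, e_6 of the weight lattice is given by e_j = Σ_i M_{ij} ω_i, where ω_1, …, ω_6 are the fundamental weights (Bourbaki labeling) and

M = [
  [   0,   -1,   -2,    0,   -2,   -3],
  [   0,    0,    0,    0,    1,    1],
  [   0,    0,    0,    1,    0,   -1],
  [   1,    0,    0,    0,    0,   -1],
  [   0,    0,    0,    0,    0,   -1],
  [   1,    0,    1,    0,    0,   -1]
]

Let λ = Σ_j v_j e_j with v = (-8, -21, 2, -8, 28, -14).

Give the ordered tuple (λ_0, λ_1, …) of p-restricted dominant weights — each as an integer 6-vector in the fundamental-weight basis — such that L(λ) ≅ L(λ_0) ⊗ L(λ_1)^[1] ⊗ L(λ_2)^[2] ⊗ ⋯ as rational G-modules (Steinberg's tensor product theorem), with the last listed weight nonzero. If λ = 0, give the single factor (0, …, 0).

((1, 0, 0, 0, 0, 0), (1, 1, 1, 1, 1, 0), (0, 1, 1, 1, 1, 0), (0, 1, 0, 0, 1, 1))

Change of basis e → ω: c = M·v where v = (-8, -21, 2, -8, 28, -14):
  c_1 = 0*-8 + -1*-21 + -2*2 + 0*-8 + -2*28 + -3*-14 = 3
  c_2 = 0*-8 + 0*-21 + 0*2 + 0*-8 + 1*28 + 1*-14 = 14
  c_3 = 0*-8 + 0*-21 + 0*2 + 1*-8 + 0*28 + -1*-14 = 6
  c_4 = 1*-8 + 0*-21 + 0*2 + 0*-8 + 0*28 + -1*-14 = 6
  c_5 = 0*-8 + 0*-21 + 0*2 + 0*-8 + 0*28 + -1*-14 = 14
  c_6 = 1*-8 + 0*-21 + 1*2 + 0*-8 + 0*28 + -1*-14 = 8
p = 2; digits c_i = Σ_j d_{ij}·2^j, 0 ≤ d_{ij} < 2:
  c_1 = 3 = 1·2^0 + 1·2^1
  c_2 = 14 = 0·2^0 + 1·2^1 + 1·2^2 + 1·2^3
  c_3 = 6 = 0·2^0 + 1·2^1 + 1·2^2
  c_4 = 6 = 0·2^0 + 1·2^1 + 1·2^2
  c_5 = 14 = 0·2^0 + 1·2^1 + 1·2^2 + 1·2^3
  c_6 = 8 = 0·2^0 + 0·2^1 + 0·2^2 + 1·2^3
Factor λ_0 = (1, 0, 0, 0, 0, 0)
Factor λ_1 = (1, 1, 1, 1, 1, 0)
Factor λ_2 = (0, 1, 1, 1, 1, 0)
Factor λ_3 = (0, 1, 0, 0, 1, 1)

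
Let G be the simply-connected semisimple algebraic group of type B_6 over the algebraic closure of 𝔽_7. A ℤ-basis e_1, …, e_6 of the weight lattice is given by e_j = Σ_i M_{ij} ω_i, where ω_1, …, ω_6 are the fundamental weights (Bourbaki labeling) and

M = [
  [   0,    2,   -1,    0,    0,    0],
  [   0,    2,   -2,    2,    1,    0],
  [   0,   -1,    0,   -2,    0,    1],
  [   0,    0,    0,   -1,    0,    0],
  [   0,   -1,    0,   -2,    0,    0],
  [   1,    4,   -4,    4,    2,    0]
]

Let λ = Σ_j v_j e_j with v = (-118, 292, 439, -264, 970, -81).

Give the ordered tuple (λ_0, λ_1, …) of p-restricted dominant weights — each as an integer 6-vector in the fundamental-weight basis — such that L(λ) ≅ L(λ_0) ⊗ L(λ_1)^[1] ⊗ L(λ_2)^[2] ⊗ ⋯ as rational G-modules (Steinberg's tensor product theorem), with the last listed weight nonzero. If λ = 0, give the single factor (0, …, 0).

In the fundamental-weight basis, λ has coordinates c = M·v (v = (-118, 292, 439, -264, 970, -81)):
  c_1 = 0*-118 + 2*292 + -1*439 + 0*-264 + 0*970 + 0*-81 = 145
  c_2 = 0*-118 + 2*292 + -2*439 + 2*-264 + 1*970 + 0*-81 = 148
  c_3 = 0*-118 + -1*292 + 0*439 + -2*-264 + 0*970 + 1*-81 = 155
  c_4 = 0*-118 + 0*292 + 0*439 + -1*-264 + 0*970 + 0*-81 = 264
  c_5 = 0*-118 + -1*292 + 0*439 + -2*-264 + 0*970 + 0*-81 = 236
  c_6 = 1*-118 + 4*292 + -4*439 + 4*-264 + 2*970 + 0*-81 = 178
Expand coordinatewise in base 7:
  c_1 = 145 = 5·7^0 + 6·7^1 + 2·7^2
  c_2 = 148 = 1·7^0 + 0·7^1 + 3·7^2
  c_3 = 155 = 1·7^0 + 1·7^1 + 3·7^2
  c_4 = 264 = 5·7^0 + 2·7^1 + 5·7^2
  c_5 = 236 = 5·7^0 + 5·7^1 + 4·7^2
  c_6 = 178 = 3·7^0 + 4·7^1 + 3·7^2
p-restricted factor λ_0 = (5, 1, 1, 5, 5, 3)
p-restricted factor λ_1 = (6, 0, 1, 2, 5, 4)
p-restricted factor λ_2 = (2, 3, 3, 5, 4, 3)

((5, 1, 1, 5, 5, 3), (6, 0, 1, 2, 5, 4), (2, 3, 3, 5, 4, 3))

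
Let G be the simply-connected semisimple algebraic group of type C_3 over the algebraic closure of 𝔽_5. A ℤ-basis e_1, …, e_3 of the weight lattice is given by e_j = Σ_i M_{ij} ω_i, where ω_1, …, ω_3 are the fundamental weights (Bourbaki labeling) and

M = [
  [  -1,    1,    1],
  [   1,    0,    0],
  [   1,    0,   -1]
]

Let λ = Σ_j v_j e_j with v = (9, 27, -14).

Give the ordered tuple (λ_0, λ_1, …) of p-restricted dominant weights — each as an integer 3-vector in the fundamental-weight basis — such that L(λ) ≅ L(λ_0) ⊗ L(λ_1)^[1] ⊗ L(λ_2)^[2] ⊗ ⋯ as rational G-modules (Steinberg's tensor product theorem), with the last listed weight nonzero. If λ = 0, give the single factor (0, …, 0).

ω-coordinates c = M·v, v = (9, 27, -14):
  c_1 = -1*9 + 1*27 + 1*-14 = 4
  c_2 = 1*9 + 0*27 + 0*-14 = 9
  c_3 = 1*9 + 0*27 + -1*-14 = 23
Base-5 expansion of each c_i:
  c_1 = 4 = 4·5^0
  c_2 = 9 = 4·5^0 + 1·5^1
  c_3 = 23 = 3·5^0 + 4·5^1
λ_0 = (4, 4, 3)
λ_1 = (0, 1, 4)

((4, 4, 3), (0, 1, 4))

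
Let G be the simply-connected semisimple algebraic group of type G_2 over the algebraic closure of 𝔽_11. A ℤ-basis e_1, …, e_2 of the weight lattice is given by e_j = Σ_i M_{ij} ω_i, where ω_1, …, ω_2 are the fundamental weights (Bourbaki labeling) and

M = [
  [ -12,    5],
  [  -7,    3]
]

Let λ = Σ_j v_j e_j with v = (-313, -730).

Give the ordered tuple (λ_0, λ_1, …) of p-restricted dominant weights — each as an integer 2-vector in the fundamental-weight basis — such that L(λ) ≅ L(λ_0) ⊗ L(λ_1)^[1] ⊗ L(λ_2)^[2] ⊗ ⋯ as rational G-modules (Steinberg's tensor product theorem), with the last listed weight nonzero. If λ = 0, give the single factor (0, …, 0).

ω-coordinates c = M·v, v = (-313, -730):
  c_1 = (-12)·(-313) + (5)·(-730) = 106
  c_2 = (-7)·(-313) + (3)·(-730) = 1
Writing each c_i in base p = 11:
  c_1 = 106 = 7·11^0 + 9·11^1
  c_2 = 1 = 1·11^0
λ_0 = (7, 1)
λ_1 = (9, 0)

((7, 1), (9, 0))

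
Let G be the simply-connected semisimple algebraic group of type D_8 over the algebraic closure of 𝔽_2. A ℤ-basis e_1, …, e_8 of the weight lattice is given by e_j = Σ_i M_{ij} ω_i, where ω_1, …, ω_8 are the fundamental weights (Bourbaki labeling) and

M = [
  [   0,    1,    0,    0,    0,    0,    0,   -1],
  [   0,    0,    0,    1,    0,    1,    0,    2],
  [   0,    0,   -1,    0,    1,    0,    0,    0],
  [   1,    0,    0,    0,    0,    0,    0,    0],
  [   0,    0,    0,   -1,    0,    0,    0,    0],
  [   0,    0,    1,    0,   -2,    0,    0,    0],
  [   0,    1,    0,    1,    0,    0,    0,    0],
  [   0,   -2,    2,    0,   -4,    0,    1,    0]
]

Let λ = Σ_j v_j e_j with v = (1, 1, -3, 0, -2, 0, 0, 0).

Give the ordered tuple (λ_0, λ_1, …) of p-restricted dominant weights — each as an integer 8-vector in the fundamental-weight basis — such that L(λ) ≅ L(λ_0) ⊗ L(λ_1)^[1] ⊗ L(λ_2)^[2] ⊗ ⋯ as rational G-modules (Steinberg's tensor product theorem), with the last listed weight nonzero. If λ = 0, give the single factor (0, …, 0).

In the fundamental-weight basis, λ has coordinates c = M·v (v = (1, 1, -3, 0, -2, 0, 0, 0)):
  c_1 = 0*1 + 1*1 + 0*-3 + 0*0 + 0*-2 + 0*0 + 0*0 + -1*0 = 1
  c_2 = 0*1 + 0*1 + 0*-3 + 1*0 + 0*-2 + 1*0 + 0*0 + 2*0 = 0
  c_3 = 0*1 + 0*1 + -1*-3 + 0*0 + 1*-2 + 0*0 + 0*0 + 0*0 = 1
  c_4 = 1*1 + 0*1 + 0*-3 + 0*0 + 0*-2 + 0*0 + 0*0 + 0*0 = 1
  c_5 = 0*1 + 0*1 + 0*-3 + -1*0 + 0*-2 + 0*0 + 0*0 + 0*0 = 0
  c_6 = 0*1 + 0*1 + 1*-3 + 0*0 + -2*-2 + 0*0 + 0*0 + 0*0 = 1
  c_7 = 0*1 + 1*1 + 0*-3 + 1*0 + 0*-2 + 0*0 + 0*0 + 0*0 = 1
  c_8 = 0*1 + -2*1 + 2*-3 + 0*0 + -4*-2 + 0*0 + 1*0 + 0*0 = 0
p = 2; digits c_i = Σ_j d_{ij}·2^j, 0 ≤ d_{ij} < 2:
  c_1 = 1 = 1·2^0
  c_2 = 0
  c_3 = 1 = 1·2^0
  c_4 = 1 = 1·2^0
  c_5 = 0
  c_6 = 1 = 1·2^0
  c_7 = 1 = 1·2^0
  c_8 = 0
Factor λ_0 = (1, 0, 1, 1, 0, 1, 1, 0)

((1, 0, 1, 1, 0, 1, 1, 0),)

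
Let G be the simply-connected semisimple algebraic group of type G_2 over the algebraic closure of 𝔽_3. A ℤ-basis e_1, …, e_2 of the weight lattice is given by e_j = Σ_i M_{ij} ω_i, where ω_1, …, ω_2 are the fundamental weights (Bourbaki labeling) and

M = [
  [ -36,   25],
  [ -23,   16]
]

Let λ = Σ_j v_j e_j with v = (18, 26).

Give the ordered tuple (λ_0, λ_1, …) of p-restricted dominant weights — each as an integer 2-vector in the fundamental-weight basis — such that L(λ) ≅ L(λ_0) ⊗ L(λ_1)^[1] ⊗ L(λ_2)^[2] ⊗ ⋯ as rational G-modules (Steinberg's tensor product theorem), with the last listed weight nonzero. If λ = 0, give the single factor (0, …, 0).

Change of basis e → ω: c = M·v where v = (18, 26):
  c_1 = (-36)·(18) + (25)·(26) = 2
  c_2 = (-23)·(18) + (16)·(26) = 2
p = 3; digits c_i = Σ_j d_{ij}·3^j, 0 ≤ d_{ij} < 3:
  c_1 = 2 = 2·3^0
  c_2 = 2 = 2·3^0
Factor λ_0 = (2, 2)

((2, 2),)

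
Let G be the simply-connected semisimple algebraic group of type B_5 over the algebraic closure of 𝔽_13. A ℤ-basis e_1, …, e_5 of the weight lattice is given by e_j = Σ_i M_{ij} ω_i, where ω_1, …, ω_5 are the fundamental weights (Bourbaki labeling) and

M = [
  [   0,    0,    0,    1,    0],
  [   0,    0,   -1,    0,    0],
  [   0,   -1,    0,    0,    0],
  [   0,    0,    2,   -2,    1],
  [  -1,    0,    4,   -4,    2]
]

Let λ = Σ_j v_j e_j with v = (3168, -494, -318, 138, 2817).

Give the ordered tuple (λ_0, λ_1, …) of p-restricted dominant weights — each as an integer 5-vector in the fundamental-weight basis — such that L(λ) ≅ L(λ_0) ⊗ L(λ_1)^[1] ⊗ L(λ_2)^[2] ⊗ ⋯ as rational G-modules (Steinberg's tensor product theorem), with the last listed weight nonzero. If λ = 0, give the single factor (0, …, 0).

((8, 6, 0, 7, 5), (10, 11, 12, 3, 10), (0, 1, 2, 11, 3))

Converting to the ω-basis (c_i = row i of M dotted with v = (3168, -494, -318, 138, 2817)):
  c_1 = (0)·(3168) + (0)·(-494) + (0)·(-318) + (1)·(138) + (0)·(2817) = 138
  c_2 = (0)·(3168) + (0)·(-494) + (-1)·(-318) + (0)·(138) + (0)·(2817) = 318
  c_3 = (0)·(3168) + (-1)·(-494) + (0)·(-318) + (0)·(138) + (0)·(2817) = 494
  c_4 = (0)·(3168) + (0)·(-494) + (2)·(-318) + (-2)·(138) + (1)·(2817) = 1905
  c_5 = (-1)·(3168) + (0)·(-494) + (4)·(-318) + (-4)·(138) + (2)·(2817) = 642
Base-13 expansion of each c_i:
  c_1 = 138 = 8·13^0 + 10·13^1
  c_2 = 318 = 6·13^0 + 11·13^1 + 1·13^2
  c_3 = 494 = 0·13^0 + 12·13^1 + 2·13^2
  c_4 = 1905 = 7·13^0 + 3·13^1 + 11·13^2
  c_5 = 642 = 5·13^0 + 10·13^1 + 3·13^2
λ_0 = (8, 6, 0, 7, 5)
λ_1 = (10, 11, 12, 3, 10)
λ_2 = (0, 1, 2, 11, 3)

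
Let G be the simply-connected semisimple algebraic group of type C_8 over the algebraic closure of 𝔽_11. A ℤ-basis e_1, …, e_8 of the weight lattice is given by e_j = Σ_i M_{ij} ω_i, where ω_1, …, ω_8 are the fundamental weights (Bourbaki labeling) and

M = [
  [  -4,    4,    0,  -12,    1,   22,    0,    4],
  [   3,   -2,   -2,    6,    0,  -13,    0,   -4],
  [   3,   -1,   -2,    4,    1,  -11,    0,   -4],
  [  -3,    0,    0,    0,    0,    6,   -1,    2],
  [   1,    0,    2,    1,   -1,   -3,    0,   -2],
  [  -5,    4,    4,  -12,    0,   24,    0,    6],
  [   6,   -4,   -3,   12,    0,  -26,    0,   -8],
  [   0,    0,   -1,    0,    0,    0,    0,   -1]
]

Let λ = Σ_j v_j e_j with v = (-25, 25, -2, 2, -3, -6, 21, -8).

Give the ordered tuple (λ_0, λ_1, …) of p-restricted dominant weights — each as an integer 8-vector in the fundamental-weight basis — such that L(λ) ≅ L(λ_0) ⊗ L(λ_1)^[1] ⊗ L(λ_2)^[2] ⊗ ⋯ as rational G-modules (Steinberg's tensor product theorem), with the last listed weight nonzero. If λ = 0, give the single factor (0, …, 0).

((9, 1, 7, 2, 10, 1, 0, 10),)

Compute c_i = Σ_j M_{ij} v_j with v = (-25, 25, -2, 2, -3, -6, 21, -8):
  c_1 = -4*-25 + 4*25 + 0*-2 + -12*2 + 1*-3 + 22*-6 + 0*21 + 4*-8 = 9
  c_2 = 3*-25 + -2*25 + -2*-2 + 6*2 + 0*-3 + -13*-6 + 0*21 + -4*-8 = 1
  c_3 = 3*-25 + -1*25 + -2*-2 + 4*2 + 1*-3 + -11*-6 + 0*21 + -4*-8 = 7
  c_4 = -3*-25 + 0*25 + 0*-2 + 0*2 + 0*-3 + 6*-6 + -1*21 + 2*-8 = 2
  c_5 = 1*-25 + 0*25 + 2*-2 + 1*2 + -1*-3 + -3*-6 + 0*21 + -2*-8 = 10
  c_6 = -5*-25 + 4*25 + 4*-2 + -12*2 + 0*-3 + 24*-6 + 0*21 + 6*-8 = 1
  c_7 = 6*-25 + -4*25 + -3*-2 + 12*2 + 0*-3 + -26*-6 + 0*21 + -8*-8 = 0
  c_8 = 0*-25 + 0*25 + -1*-2 + 0*2 + 0*-3 + 0*-6 + 0*21 + -1*-8 = 10
Base-11 expansion of each c_i:
  c_1 = 9 = 9·11^0
  c_2 = 1 = 1·11^0
  c_3 = 7 = 7·11^0
  c_4 = 2 = 2·11^0
  c_5 = 10 = 10·11^0
  c_6 = 1 = 1·11^0
  c_7 = 0
  c_8 = 10 = 10·11^0
Factor λ_0 = (9, 1, 7, 2, 10, 1, 0, 10)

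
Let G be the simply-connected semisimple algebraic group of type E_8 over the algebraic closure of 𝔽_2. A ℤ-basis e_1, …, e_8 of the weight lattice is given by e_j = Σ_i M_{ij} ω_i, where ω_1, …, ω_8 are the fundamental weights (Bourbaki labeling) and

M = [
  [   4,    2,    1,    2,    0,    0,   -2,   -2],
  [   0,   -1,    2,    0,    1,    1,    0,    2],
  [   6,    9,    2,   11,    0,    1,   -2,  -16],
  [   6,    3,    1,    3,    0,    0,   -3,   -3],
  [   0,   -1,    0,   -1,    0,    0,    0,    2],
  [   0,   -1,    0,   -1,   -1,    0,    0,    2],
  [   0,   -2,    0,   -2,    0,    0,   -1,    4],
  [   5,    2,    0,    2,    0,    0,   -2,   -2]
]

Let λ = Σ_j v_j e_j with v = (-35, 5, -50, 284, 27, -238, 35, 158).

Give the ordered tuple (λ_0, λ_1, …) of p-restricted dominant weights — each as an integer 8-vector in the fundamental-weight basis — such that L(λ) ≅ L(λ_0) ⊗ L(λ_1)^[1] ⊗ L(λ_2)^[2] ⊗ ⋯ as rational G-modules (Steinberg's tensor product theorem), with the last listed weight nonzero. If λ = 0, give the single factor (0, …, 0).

Compute c_i = Σ_j M_{ij} v_j with v = (-35, 5, -50, 284, 27, -238, 35, 158):
  c_1 = 4*-35 + 2*5 + 1*-50 + 2*284 + 0*27 + 0*-238 + -2*35 + -2*158 = 2
  c_2 = 0*-35 + -1*5 + 2*-50 + 0*284 + 1*27 + 1*-238 + 0*35 + 2*158 = 0
  c_3 = 6*-35 + 9*5 + 2*-50 + 11*284 + 0*27 + 1*-238 + -2*35 + -16*158 = 23
  c_4 = 6*-35 + 3*5 + 1*-50 + 3*284 + 0*27 + 0*-238 + -3*35 + -3*158 = 28
  c_5 = 0*-35 + -1*5 + 0*-50 + -1*284 + 0*27 + 0*-238 + 0*35 + 2*158 = 27
  c_6 = 0*-35 + -1*5 + 0*-50 + -1*284 + -1*27 + 0*-238 + 0*35 + 2*158 = 0
  c_7 = 0*-35 + -2*5 + 0*-50 + -2*284 + 0*27 + 0*-238 + -1*35 + 4*158 = 19
  c_8 = 5*-35 + 2*5 + 0*-50 + 2*284 + 0*27 + 0*-238 + -2*35 + -2*158 = 17
Expand coordinatewise in base 2:
  c_1 = 2 = 0·2^0 + 1·2^1
  c_2 = 0
  c_3 = 23 = 1·2^0 + 1·2^1 + 1·2^2 + 0·2^3 + 1·2^4
  c_4 = 28 = 0·2^0 + 0·2^1 + 1·2^2 + 1·2^3 + 1·2^4
  c_5 = 27 = 1·2^0 + 1·2^1 + 0·2^2 + 1·2^3 + 1·2^4
  c_6 = 0
  c_7 = 19 = 1·2^0 + 1·2^1 + 0·2^2 + 0·2^3 + 1·2^4
  c_8 = 17 = 1·2^0 + 0·2^1 + 0·2^2 + 0·2^3 + 1·2^4
p-restricted factor λ_0 = (0, 0, 1, 0, 1, 0, 1, 1)
p-restricted factor λ_1 = (1, 0, 1, 0, 1, 0, 1, 0)
p-restricted factor λ_2 = (0, 0, 1, 1, 0, 0, 0, 0)
p-restricted factor λ_3 = (0, 0, 0, 1, 1, 0, 0, 0)
p-restricted factor λ_4 = (0, 0, 1, 1, 1, 0, 1, 1)

((0, 0, 1, 0, 1, 0, 1, 1), (1, 0, 1, 0, 1, 0, 1, 0), (0, 0, 1, 1, 0, 0, 0, 0), (0, 0, 0, 1, 1, 0, 0, 0), (0, 0, 1, 1, 1, 0, 1, 1))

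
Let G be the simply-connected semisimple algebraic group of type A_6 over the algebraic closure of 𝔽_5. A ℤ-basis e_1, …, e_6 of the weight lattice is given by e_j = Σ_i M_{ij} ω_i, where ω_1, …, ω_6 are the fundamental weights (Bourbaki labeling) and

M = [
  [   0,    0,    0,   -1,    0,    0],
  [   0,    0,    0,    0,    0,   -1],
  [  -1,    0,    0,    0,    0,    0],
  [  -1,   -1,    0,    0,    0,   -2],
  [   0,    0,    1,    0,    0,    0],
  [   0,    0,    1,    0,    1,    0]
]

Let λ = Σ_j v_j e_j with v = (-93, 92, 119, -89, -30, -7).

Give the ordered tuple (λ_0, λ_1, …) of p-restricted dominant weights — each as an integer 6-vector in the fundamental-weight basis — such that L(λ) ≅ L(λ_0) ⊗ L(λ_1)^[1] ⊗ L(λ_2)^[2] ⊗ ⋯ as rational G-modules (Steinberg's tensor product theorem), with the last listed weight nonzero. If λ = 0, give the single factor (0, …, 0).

Change of basis e → ω: c = M·v where v = (-93, 92, 119, -89, -30, -7):
  c_1 = (0)·(-93) + (0)·(92) + (0)·(119) + (-1)·(-89) + (0)·(-30) + (0)·(-7) = 89
  c_2 = (0)·(-93) + (0)·(92) + (0)·(119) + (0)·(-89) + (0)·(-30) + (-1)·(-7) = 7
  c_3 = (-1)·(-93) + (0)·(92) + (0)·(119) + (0)·(-89) + (0)·(-30) + (0)·(-7) = 93
  c_4 = (-1)·(-93) + (-1)·(92) + (0)·(119) + (0)·(-89) + (0)·(-30) + (-2)·(-7) = 15
  c_5 = (0)·(-93) + (0)·(92) + (1)·(119) + (0)·(-89) + (0)·(-30) + (0)·(-7) = 119
  c_6 = (0)·(-93) + (0)·(92) + (1)·(119) + (0)·(-89) + (1)·(-30) + (0)·(-7) = 89
Base-5 expansion of each c_i:
  c_1 = 89 = 4·5^0 + 2·5^1 + 3·5^2
  c_2 = 7 = 2·5^0 + 1·5^1
  c_3 = 93 = 3·5^0 + 3·5^1 + 3·5^2
  c_4 = 15 = 0·5^0 + 3·5^1
  c_5 = 119 = 4·5^0 + 3·5^1 + 4·5^2
  c_6 = 89 = 4·5^0 + 2·5^1 + 3·5^2
λ_0 = (4, 2, 3, 0, 4, 4)
λ_1 = (2, 1, 3, 3, 3, 2)
λ_2 = (3, 0, 3, 0, 4, 3)

((4, 2, 3, 0, 4, 4), (2, 1, 3, 3, 3, 2), (3, 0, 3, 0, 4, 3))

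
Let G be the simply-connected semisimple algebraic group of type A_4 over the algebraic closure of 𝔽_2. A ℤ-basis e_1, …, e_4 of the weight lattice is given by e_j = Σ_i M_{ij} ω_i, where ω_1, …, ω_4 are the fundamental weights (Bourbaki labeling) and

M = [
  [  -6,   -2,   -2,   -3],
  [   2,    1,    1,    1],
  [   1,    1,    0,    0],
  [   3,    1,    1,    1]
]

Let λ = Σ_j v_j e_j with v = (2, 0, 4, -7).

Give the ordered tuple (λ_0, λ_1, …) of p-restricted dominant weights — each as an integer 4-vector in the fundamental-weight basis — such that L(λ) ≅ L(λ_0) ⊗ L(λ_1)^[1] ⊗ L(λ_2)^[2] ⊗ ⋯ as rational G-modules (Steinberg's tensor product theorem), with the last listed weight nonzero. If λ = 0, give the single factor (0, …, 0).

In the fundamental-weight basis, λ has coordinates c = M·v (v = (2, 0, 4, -7)):
  c_1 = (-6)·(2) + (-2)·(0) + (-2)·(4) + (-3)·(-7) = 1
  c_2 = 2·2 + 1·0 + 1·4 + (1)·(-7) = 1
  c_3 = 1·2 + 1·0 + 0·4 + (0)·(-7) = 2
  c_4 = 3·2 + 1·0 + 1·4 + (1)·(-7) = 3
Base-2 expansion of each c_i:
  c_1 = 1 = 1·2^0
  c_2 = 1 = 1·2^0
  c_3 = 2 = 0·2^0 + 1·2^1
  c_4 = 3 = 1·2^0 + 1·2^1
p-restricted factor λ_0 = (1, 1, 0, 1)
p-restricted factor λ_1 = (0, 0, 1, 1)

((1, 1, 0, 1), (0, 0, 1, 1))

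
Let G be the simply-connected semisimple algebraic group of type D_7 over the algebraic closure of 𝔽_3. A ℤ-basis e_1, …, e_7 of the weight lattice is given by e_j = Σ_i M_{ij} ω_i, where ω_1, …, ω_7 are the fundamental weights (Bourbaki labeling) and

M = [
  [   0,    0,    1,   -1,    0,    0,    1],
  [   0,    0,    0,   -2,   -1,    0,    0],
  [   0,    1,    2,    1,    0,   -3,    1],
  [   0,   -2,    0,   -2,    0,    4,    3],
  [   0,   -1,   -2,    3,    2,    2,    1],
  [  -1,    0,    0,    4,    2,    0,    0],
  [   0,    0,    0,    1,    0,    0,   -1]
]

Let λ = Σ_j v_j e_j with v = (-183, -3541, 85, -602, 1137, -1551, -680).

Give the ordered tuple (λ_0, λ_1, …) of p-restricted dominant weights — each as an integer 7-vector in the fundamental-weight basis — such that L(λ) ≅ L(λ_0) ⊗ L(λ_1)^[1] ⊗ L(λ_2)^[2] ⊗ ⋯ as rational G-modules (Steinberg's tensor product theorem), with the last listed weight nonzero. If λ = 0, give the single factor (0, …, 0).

ω-coordinates c = M·v, v = (-183, -3541, 85, -602, 1137, -1551, -680):
  c_1 = (0)·(-183) + (0)·(-3541) + (1)·(85) + (-1)·(-602) + (0)·(1137) + (0)·(-1551) + (1)·(-680) = 7
  c_2 = (0)·(-183) + (0)·(-3541) + (0)·(85) + (-2)·(-602) + (-1)·(1137) + (0)·(-1551) + (0)·(-680) = 67
  c_3 = (0)·(-183) + (1)·(-3541) + (2)·(85) + (1)·(-602) + (0)·(1137) + (-3)·(-1551) + (1)·(-680) = 0
  c_4 = (0)·(-183) + (-2)·(-3541) + (0)·(85) + (-2)·(-602) + (0)·(1137) + (4)·(-1551) + (3)·(-680) = 42
  c_5 = (0)·(-183) + (-1)·(-3541) + (-2)·(85) + (3)·(-602) + (2)·(1137) + (2)·(-1551) + (1)·(-680) = 57
  c_6 = (-1)·(-183) + (0)·(-3541) + (0)·(85) + (4)·(-602) + (2)·(1137) + (0)·(-1551) + (0)·(-680) = 49
  c_7 = (0)·(-183) + (0)·(-3541) + (0)·(85) + (1)·(-602) + (0)·(1137) + (0)·(-1551) + (-1)·(-680) = 78
Base-3 expansion of each c_i:
  c_1 = 7 = 1·3^0 + 2·3^1
  c_2 = 67 = 1·3^0 + 1·3^1 + 1·3^2 + 2·3^3
  c_3 = 0
  c_4 = 42 = 0·3^0 + 2·3^1 + 1·3^2 + 1·3^3
  c_5 = 57 = 0·3^0 + 1·3^1 + 0·3^2 + 2·3^3
  c_6 = 49 = 1·3^0 + 1·3^1 + 2·3^2 + 1·3^3
  c_7 = 78 = 0·3^0 + 2·3^1 + 2·3^2 + 2·3^3
λ_0 = (1, 1, 0, 0, 0, 1, 0)
λ_1 = (2, 1, 0, 2, 1, 1, 2)
λ_2 = (0, 1, 0, 1, 0, 2, 2)
λ_3 = (0, 2, 0, 1, 2, 1, 2)

((1, 1, 0, 0, 0, 1, 0), (2, 1, 0, 2, 1, 1, 2), (0, 1, 0, 1, 0, 2, 2), (0, 2, 0, 1, 2, 1, 2))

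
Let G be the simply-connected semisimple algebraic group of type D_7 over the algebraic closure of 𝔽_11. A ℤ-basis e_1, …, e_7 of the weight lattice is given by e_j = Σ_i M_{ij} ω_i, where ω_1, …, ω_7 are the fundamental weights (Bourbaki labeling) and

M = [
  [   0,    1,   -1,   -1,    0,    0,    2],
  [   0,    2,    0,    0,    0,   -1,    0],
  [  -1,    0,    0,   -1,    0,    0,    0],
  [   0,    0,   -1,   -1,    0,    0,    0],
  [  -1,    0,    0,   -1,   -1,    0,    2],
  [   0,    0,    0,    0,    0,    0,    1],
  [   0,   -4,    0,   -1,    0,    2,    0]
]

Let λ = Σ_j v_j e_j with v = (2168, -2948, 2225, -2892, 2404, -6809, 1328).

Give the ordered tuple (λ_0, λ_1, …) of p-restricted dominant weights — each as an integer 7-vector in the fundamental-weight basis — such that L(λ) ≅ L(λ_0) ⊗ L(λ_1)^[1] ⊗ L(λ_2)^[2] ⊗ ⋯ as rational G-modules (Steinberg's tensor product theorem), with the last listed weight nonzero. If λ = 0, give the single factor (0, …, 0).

In the fundamental-weight basis, λ has coordinates c = M·v (v = (2168, -2948, 2225, -2892, 2404, -6809, 1328)):
  c_1 = (0)·(2168) + (1)·(-2948) + (-1)·(2225) + (-1)·(-2892) + (0)·(2404) + (0)·(-6809) + (2)·(1328) = 375
  c_2 = (0)·(2168) + (2)·(-2948) + (0)·(2225) + (0)·(-2892) + (0)·(2404) + (-1)·(-6809) + (0)·(1328) = 913
  c_3 = (-1)·(2168) + (0)·(-2948) + (0)·(2225) + (-1)·(-2892) + (0)·(2404) + (0)·(-6809) + (0)·(1328) = 724
  c_4 = (0)·(2168) + (0)·(-2948) + (-1)·(2225) + (-1)·(-2892) + (0)·(2404) + (0)·(-6809) + (0)·(1328) = 667
  c_5 = (-1)·(2168) + (0)·(-2948) + (0)·(2225) + (-1)·(-2892) + (-1)·(2404) + (0)·(-6809) + (2)·(1328) = 976
  c_6 = (0)·(2168) + (0)·(-2948) + (0)·(2225) + (0)·(-2892) + (0)·(2404) + (0)·(-6809) + (1)·(1328) = 1328
  c_7 = (0)·(2168) + (-4)·(-2948) + (0)·(2225) + (-1)·(-2892) + (0)·(2404) + (2)·(-6809) + (0)·(1328) = 1066
Writing each c_i in base p = 11:
  c_1 = 375 = 1·11^0 + 1·11^1 + 3·11^2
  c_2 = 913 = 0·11^0 + 6·11^1 + 7·11^2
  c_3 = 724 = 9·11^0 + 10·11^1 + 5·11^2
  c_4 = 667 = 7·11^0 + 5·11^1 + 5·11^2
  c_5 = 976 = 8·11^0 + 0·11^1 + 8·11^2
  c_6 = 1328 = 8·11^0 + 10·11^1 + 10·11^2
  c_7 = 1066 = 10·11^0 + 8·11^1 + 8·11^2
Factor λ_0 = (1, 0, 9, 7, 8, 8, 10)
Factor λ_1 = (1, 6, 10, 5, 0, 10, 8)
Factor λ_2 = (3, 7, 5, 5, 8, 10, 8)

((1, 0, 9, 7, 8, 8, 10), (1, 6, 10, 5, 0, 10, 8), (3, 7, 5, 5, 8, 10, 8))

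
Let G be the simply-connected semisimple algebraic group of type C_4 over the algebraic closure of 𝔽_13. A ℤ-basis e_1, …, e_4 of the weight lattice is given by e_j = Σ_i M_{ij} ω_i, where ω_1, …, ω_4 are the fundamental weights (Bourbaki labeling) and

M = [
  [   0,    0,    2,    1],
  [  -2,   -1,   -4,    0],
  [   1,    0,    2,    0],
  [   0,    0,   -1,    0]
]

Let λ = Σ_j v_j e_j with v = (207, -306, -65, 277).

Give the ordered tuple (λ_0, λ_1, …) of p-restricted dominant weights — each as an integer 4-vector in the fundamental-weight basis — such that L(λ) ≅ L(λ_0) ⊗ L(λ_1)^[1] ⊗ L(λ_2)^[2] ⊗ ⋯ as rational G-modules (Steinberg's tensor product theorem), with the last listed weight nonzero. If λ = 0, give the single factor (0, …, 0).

Converting to the ω-basis (c_i = row i of M dotted with v = (207, -306, -65, 277)):
  c_1 = 0·207 + (0)·(-306) + (2)·(-65) + 1·277 = 147
  c_2 = (-2)·(207) + (-1)·(-306) + (-4)·(-65) + 0·277 = 152
  c_3 = 1·207 + (0)·(-306) + (2)·(-65) + 0·277 = 77
  c_4 = 0·207 + (0)·(-306) + (-1)·(-65) + 0·277 = 65
Expand coordinatewise in base 13:
  c_1 = 147 = 4·13^0 + 11·13^1
  c_2 = 152 = 9·13^0 + 11·13^1
  c_3 = 77 = 12·13^0 + 5·13^1
  c_4 = 65 = 0·13^0 + 5·13^1
p-restricted factor λ_0 = (4, 9, 12, 0)
p-restricted factor λ_1 = (11, 11, 5, 5)

((4, 9, 12, 0), (11, 11, 5, 5))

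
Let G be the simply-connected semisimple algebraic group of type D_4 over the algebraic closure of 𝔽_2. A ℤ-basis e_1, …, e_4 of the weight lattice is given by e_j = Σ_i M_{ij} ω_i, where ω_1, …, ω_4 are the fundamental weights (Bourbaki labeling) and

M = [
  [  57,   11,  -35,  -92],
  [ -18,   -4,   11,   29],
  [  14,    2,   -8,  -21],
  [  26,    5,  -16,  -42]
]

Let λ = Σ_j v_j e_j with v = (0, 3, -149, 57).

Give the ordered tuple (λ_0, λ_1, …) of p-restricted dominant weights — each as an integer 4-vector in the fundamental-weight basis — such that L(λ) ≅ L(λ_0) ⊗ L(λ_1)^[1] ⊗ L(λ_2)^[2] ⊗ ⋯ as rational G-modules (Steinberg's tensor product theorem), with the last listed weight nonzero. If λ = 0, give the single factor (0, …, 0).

((0, 0, 1, 1), (0, 1, 0, 0), (1, 0, 0, 1))

Converting to the ω-basis (c_i = row i of M dotted with v = (0, 3, -149, 57)):
  c_1 = 57·0 + 11·3 + (-35)·(-149) + (-92)·(57) = 4
  c_2 = (-18)·(0) + (-4)·(3) + (11)·(-149) + 29·57 = 2
  c_3 = 14·0 + 2·3 + (-8)·(-149) + (-21)·(57) = 1
  c_4 = 26·0 + 5·3 + (-16)·(-149) + (-42)·(57) = 5
p = 2; digits c_i = Σ_j d_{ij}·2^j, 0 ≤ d_{ij} < 2:
  c_1 = 4 = 0·2^0 + 0·2^1 + 1·2^2
  c_2 = 2 = 0·2^0 + 1·2^1
  c_3 = 1 = 1·2^0
  c_4 = 5 = 1·2^0 + 0·2^1 + 1·2^2
Factor λ_0 = (0, 0, 1, 1)
Factor λ_1 = (0, 1, 0, 0)
Factor λ_2 = (1, 0, 0, 1)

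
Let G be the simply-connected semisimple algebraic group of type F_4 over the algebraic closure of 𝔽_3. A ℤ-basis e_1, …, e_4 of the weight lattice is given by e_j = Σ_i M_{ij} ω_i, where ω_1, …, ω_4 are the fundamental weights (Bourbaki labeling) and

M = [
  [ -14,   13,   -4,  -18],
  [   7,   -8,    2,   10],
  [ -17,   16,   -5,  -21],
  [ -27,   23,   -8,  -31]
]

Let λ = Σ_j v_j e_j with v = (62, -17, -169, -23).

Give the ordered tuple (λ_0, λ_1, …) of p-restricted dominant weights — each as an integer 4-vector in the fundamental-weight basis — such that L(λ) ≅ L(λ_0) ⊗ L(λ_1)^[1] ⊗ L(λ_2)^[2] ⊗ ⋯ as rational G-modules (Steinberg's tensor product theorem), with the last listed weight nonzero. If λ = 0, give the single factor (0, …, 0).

Converting to the ω-basis (c_i = row i of M dotted with v = (62, -17, -169, -23)):
  c_1 = -14*62 + 13*-17 + -4*-169 + -18*-23 = 1
  c_2 = 7*62 + -8*-17 + 2*-169 + 10*-23 = 2
  c_3 = -17*62 + 16*-17 + -5*-169 + -21*-23 = 2
  c_4 = -27*62 + 23*-17 + -8*-169 + -31*-23 = 0
Expand coordinatewise in base 3:
  c_1 = 1 = 1·3^0
  c_2 = 2 = 2·3^0
  c_3 = 2 = 2·3^0
  c_4 = 0
p-restricted factor λ_0 = (1, 2, 2, 0)

((1, 2, 2, 0),)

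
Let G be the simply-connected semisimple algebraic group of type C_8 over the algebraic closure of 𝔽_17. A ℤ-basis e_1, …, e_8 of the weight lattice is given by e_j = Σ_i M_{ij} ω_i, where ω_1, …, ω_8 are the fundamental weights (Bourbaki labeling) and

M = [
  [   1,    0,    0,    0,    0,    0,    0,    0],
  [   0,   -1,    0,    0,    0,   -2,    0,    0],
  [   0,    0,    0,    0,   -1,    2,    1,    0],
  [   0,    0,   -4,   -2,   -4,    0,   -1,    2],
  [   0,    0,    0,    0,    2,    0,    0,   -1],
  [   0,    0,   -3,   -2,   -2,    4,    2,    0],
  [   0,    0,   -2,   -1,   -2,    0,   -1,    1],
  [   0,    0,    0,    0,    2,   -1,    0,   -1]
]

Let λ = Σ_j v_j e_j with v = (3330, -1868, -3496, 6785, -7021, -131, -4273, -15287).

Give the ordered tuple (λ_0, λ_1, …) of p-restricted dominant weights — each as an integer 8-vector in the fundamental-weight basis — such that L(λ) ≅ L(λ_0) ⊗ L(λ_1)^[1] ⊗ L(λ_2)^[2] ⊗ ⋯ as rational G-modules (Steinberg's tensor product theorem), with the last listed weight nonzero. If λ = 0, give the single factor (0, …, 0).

ω-coordinates c = M·v, v = (3330, -1868, -3496, 6785, -7021, -131, -4273, -15287):
  c_1 = 1*3330 + 0*-1868 + 0*-3496 + 0*6785 + 0*-7021 + 0*-131 + 0*-4273 + 0*-15287 = 3330
  c_2 = 0*3330 + -1*-1868 + 0*-3496 + 0*6785 + 0*-7021 + -2*-131 + 0*-4273 + 0*-15287 = 2130
  c_3 = 0*3330 + 0*-1868 + 0*-3496 + 0*6785 + -1*-7021 + 2*-131 + 1*-4273 + 0*-15287 = 2486
  c_4 = 0*3330 + 0*-1868 + -4*-3496 + -2*6785 + -4*-7021 + 0*-131 + -1*-4273 + 2*-15287 = 2197
  c_5 = 0*3330 + 0*-1868 + 0*-3496 + 0*6785 + 2*-7021 + 0*-131 + 0*-4273 + -1*-15287 = 1245
  c_6 = 0*3330 + 0*-1868 + -3*-3496 + -2*6785 + -2*-7021 + 4*-131 + 2*-4273 + 0*-15287 = 1890
  c_7 = 0*3330 + 0*-1868 + -2*-3496 + -1*6785 + -2*-7021 + 0*-131 + -1*-4273 + 1*-15287 = 3235
  c_8 = 0*3330 + 0*-1868 + 0*-3496 + 0*6785 + 2*-7021 + -1*-131 + 0*-4273 + -1*-15287 = 1376
Writing each c_i in base p = 17:
  c_1 = 3330 = 15·17^0 + 8·17^1 + 11·17^2
  c_2 = 2130 = 5·17^0 + 6·17^1 + 7·17^2
  c_3 = 2486 = 4·17^0 + 10·17^1 + 8·17^2
  c_4 = 2197 = 4·17^0 + 10·17^1 + 7·17^2
  c_5 = 1245 = 4·17^0 + 5·17^1 + 4·17^2
  c_6 = 1890 = 3·17^0 + 9·17^1 + 6·17^2
  c_7 = 3235 = 5·17^0 + 3·17^1 + 11·17^2
  c_8 = 1376 = 16·17^0 + 12·17^1 + 4·17^2
p-restricted factor λ_0 = (15, 5, 4, 4, 4, 3, 5, 16)
p-restricted factor λ_1 = (8, 6, 10, 10, 5, 9, 3, 12)
p-restricted factor λ_2 = (11, 7, 8, 7, 4, 6, 11, 4)

((15, 5, 4, 4, 4, 3, 5, 16), (8, 6, 10, 10, 5, 9, 3, 12), (11, 7, 8, 7, 4, 6, 11, 4))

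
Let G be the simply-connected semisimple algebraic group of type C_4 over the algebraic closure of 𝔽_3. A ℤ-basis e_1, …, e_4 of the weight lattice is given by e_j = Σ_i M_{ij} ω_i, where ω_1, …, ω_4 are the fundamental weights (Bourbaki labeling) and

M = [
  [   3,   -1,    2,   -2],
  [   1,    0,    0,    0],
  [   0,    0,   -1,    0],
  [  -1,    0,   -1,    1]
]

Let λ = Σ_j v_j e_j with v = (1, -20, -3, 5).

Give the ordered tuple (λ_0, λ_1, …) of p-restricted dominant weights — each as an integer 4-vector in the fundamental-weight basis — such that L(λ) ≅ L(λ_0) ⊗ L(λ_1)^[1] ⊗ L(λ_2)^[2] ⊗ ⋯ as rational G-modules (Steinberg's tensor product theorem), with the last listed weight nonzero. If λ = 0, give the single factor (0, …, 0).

Change of basis e → ω: c = M·v where v = (1, -20, -3, 5):
  c_1 = 3·1 + (-1)·(-20) + (2)·(-3) + (-2)·(5) = 7
  c_2 = 1·1 + (0)·(-20) + (0)·(-3) + 0·5 = 1
  c_3 = 0·1 + (0)·(-20) + (-1)·(-3) + 0·5 = 3
  c_4 = (-1)·(1) + (0)·(-20) + (-1)·(-3) + 1·5 = 7
Writing each c_i in base p = 3:
  c_1 = 7 = 1·3^0 + 2·3^1
  c_2 = 1 = 1·3^0
  c_3 = 3 = 0·3^0 + 1·3^1
  c_4 = 7 = 1·3^0 + 2·3^1
Factor λ_0 = (1, 1, 0, 1)
Factor λ_1 = (2, 0, 1, 2)

((1, 1, 0, 1), (2, 0, 1, 2))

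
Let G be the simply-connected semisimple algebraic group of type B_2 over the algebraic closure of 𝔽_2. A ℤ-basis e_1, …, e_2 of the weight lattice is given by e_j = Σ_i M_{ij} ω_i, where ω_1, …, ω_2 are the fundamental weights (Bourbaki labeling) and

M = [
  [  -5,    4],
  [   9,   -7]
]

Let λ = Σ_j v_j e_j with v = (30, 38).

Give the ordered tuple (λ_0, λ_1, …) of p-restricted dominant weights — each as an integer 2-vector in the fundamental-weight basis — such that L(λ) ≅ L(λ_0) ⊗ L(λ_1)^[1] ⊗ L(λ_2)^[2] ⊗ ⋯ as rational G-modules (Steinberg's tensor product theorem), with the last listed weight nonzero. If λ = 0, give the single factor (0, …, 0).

In the fundamental-weight basis, λ has coordinates c = M·v (v = (30, 38)):
  c_1 = (-5)·(30) + 4·38 = 2
  c_2 = 9·30 + (-7)·(38) = 4
Expand coordinatewise in base 2:
  c_1 = 2 = 0·2^0 + 1·2^1
  c_2 = 4 = 0·2^0 + 0·2^1 + 1·2^2
p-restricted factor λ_0 = (0, 0)
p-restricted factor λ_1 = (1, 0)
p-restricted factor λ_2 = (0, 1)

((0, 0), (1, 0), (0, 1))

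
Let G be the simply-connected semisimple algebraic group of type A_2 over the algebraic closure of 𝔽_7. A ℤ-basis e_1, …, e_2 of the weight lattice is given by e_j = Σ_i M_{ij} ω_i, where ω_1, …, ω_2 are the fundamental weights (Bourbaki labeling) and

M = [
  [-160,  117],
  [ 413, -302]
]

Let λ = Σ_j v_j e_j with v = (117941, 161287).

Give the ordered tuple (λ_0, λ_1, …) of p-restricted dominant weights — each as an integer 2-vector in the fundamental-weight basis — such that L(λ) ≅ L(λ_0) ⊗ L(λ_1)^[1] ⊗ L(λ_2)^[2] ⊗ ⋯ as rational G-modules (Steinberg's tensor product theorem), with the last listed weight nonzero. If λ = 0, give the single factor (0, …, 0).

Converting to the ω-basis (c_i = row i of M dotted with v = (117941, 161287)):
  c_1 = (-160)·(117941) + 117·161287 = 19
  c_2 = 413·117941 + (-302)·(161287) = 959
Base-7 expansion of each c_i:
  c_1 = 19 = 5·7^0 + 2·7^1
  c_2 = 959 = 0·7^0 + 4·7^1 + 5·7^2 + 2·7^3
p-restricted factor λ_0 = (5, 0)
p-restricted factor λ_1 = (2, 4)
p-restricted factor λ_2 = (0, 5)
p-restricted factor λ_3 = (0, 2)

((5, 0), (2, 4), (0, 5), (0, 2))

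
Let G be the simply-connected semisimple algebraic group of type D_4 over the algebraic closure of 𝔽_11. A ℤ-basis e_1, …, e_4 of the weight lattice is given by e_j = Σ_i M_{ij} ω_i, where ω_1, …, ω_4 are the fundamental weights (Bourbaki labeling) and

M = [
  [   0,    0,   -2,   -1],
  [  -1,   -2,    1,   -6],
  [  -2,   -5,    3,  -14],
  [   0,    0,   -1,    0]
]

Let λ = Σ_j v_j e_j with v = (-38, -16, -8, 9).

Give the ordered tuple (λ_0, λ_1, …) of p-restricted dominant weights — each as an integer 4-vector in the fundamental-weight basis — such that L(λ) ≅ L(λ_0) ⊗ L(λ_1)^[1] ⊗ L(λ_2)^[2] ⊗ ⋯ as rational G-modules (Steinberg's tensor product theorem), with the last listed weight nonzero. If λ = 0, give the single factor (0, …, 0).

((7, 8, 6, 8),)

Change of basis e → ω: c = M·v where v = (-38, -16, -8, 9):
  c_1 = (0)·(-38) + (0)·(-16) + (-2)·(-8) + (-1)·(9) = 7
  c_2 = (-1)·(-38) + (-2)·(-16) + (1)·(-8) + (-6)·(9) = 8
  c_3 = (-2)·(-38) + (-5)·(-16) + (3)·(-8) + (-14)·(9) = 6
  c_4 = (0)·(-38) + (0)·(-16) + (-1)·(-8) + 0·9 = 8
Writing each c_i in base p = 11:
  c_1 = 7 = 7·11^0
  c_2 = 8 = 8·11^0
  c_3 = 6 = 6·11^0
  c_4 = 8 = 8·11^0
Factor λ_0 = (7, 8, 6, 8)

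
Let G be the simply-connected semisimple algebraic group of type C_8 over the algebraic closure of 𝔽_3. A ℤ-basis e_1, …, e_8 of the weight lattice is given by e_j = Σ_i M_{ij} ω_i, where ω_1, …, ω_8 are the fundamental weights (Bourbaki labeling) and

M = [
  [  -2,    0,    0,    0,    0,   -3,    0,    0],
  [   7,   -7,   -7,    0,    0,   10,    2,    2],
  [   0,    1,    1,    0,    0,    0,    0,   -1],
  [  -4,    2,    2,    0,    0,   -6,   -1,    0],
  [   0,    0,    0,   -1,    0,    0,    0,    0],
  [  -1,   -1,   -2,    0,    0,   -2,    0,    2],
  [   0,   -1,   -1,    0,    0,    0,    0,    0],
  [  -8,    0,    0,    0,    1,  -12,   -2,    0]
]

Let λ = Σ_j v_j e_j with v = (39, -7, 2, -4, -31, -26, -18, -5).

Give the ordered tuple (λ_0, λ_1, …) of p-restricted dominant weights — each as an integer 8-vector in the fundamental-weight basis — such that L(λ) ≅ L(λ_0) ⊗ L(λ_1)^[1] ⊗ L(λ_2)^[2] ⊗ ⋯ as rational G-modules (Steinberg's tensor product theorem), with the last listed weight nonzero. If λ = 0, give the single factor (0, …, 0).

((0, 2, 0, 2, 1, 0, 2, 2), (0, 0, 0, 2, 1, 2, 1, 1))

Compute c_i = Σ_j M_{ij} v_j with v = (39, -7, 2, -4, -31, -26, -18, -5):
  c_1 = (-2)·(39) + (0)·(-7) + 0·2 + (0)·(-4) + (0)·(-31) + (-3)·(-26) + (0)·(-18) + (0)·(-5) = 0
  c_2 = 7·39 + (-7)·(-7) + (-7)·(2) + (0)·(-4) + (0)·(-31) + (10)·(-26) + (2)·(-18) + (2)·(-5) = 2
  c_3 = 0·39 + (1)·(-7) + 1·2 + (0)·(-4) + (0)·(-31) + (0)·(-26) + (0)·(-18) + (-1)·(-5) = 0
  c_4 = (-4)·(39) + (2)·(-7) + 2·2 + (0)·(-4) + (0)·(-31) + (-6)·(-26) + (-1)·(-18) + (0)·(-5) = 8
  c_5 = 0·39 + (0)·(-7) + 0·2 + (-1)·(-4) + (0)·(-31) + (0)·(-26) + (0)·(-18) + (0)·(-5) = 4
  c_6 = (-1)·(39) + (-1)·(-7) + (-2)·(2) + (0)·(-4) + (0)·(-31) + (-2)·(-26) + (0)·(-18) + (2)·(-5) = 6
  c_7 = 0·39 + (-1)·(-7) + (-1)·(2) + (0)·(-4) + (0)·(-31) + (0)·(-26) + (0)·(-18) + (0)·(-5) = 5
  c_8 = (-8)·(39) + (0)·(-7) + 0·2 + (0)·(-4) + (1)·(-31) + (-12)·(-26) + (-2)·(-18) + (0)·(-5) = 5
Expand coordinatewise in base 3:
  c_1 = 0
  c_2 = 2 = 2·3^0
  c_3 = 0
  c_4 = 8 = 2·3^0 + 2·3^1
  c_5 = 4 = 1·3^0 + 1·3^1
  c_6 = 6 = 0·3^0 + 2·3^1
  c_7 = 5 = 2·3^0 + 1·3^1
  c_8 = 5 = 2·3^0 + 1·3^1
p-restricted factor λ_0 = (0, 2, 0, 2, 1, 0, 2, 2)
p-restricted factor λ_1 = (0, 0, 0, 2, 1, 2, 1, 1)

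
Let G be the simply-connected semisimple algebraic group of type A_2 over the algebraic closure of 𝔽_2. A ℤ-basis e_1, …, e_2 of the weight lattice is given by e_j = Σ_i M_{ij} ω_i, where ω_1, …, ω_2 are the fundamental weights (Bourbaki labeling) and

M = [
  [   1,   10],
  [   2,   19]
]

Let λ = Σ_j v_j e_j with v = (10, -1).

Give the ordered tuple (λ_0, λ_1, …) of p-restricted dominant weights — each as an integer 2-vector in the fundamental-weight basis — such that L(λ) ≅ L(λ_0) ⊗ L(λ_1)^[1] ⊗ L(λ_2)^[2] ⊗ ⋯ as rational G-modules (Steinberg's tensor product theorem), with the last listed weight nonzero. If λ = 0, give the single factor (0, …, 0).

Change of basis e → ω: c = M·v where v = (10, -1):
  c_1 = (1)·(10) + (10)·(-1) = 0
  c_2 = (2)·(10) + (19)·(-1) = 1
Base-2 expansion of each c_i:
  c_1 = 0
  c_2 = 1 = 1·2^0
λ_0 = (0, 1)

((0, 1),)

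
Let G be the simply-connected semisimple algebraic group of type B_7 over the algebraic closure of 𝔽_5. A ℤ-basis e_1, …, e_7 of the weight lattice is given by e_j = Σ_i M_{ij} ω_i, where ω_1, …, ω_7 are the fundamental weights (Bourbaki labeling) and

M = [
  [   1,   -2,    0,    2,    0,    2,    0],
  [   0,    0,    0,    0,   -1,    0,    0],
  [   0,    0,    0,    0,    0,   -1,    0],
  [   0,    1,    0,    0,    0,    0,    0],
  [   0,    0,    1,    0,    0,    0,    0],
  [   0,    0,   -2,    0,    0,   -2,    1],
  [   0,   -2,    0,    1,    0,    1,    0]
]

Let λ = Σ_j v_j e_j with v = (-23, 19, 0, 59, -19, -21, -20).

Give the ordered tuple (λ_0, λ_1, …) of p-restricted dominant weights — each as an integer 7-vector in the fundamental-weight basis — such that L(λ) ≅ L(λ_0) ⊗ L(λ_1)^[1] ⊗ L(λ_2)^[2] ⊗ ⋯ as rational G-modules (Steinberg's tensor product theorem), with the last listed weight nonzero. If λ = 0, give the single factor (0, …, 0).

((0, 4, 1, 4, 0, 2, 0), (3, 3, 4, 3, 0, 4, 0))

ω-coordinates c = M·v, v = (-23, 19, 0, 59, -19, -21, -20):
  c_1 = (1)·(-23) + (-2)·(19) + 0·0 + 2·59 + (0)·(-19) + (2)·(-21) + (0)·(-20) = 15
  c_2 = (0)·(-23) + 0·19 + 0·0 + 0·59 + (-1)·(-19) + (0)·(-21) + (0)·(-20) = 19
  c_3 = (0)·(-23) + 0·19 + 0·0 + 0·59 + (0)·(-19) + (-1)·(-21) + (0)·(-20) = 21
  c_4 = (0)·(-23) + 1·19 + 0·0 + 0·59 + (0)·(-19) + (0)·(-21) + (0)·(-20) = 19
  c_5 = (0)·(-23) + 0·19 + 1·0 + 0·59 + (0)·(-19) + (0)·(-21) + (0)·(-20) = 0
  c_6 = (0)·(-23) + 0·19 + (-2)·(0) + 0·59 + (0)·(-19) + (-2)·(-21) + (1)·(-20) = 22
  c_7 = (0)·(-23) + (-2)·(19) + 0·0 + 1·59 + (0)·(-19) + (1)·(-21) + (0)·(-20) = 0
Writing each c_i in base p = 5:
  c_1 = 15 = 0·5^0 + 3·5^1
  c_2 = 19 = 4·5^0 + 3·5^1
  c_3 = 21 = 1·5^0 + 4·5^1
  c_4 = 19 = 4·5^0 + 3·5^1
  c_5 = 0
  c_6 = 22 = 2·5^0 + 4·5^1
  c_7 = 0
Factor λ_0 = (0, 4, 1, 4, 0, 2, 0)
Factor λ_1 = (3, 3, 4, 3, 0, 4, 0)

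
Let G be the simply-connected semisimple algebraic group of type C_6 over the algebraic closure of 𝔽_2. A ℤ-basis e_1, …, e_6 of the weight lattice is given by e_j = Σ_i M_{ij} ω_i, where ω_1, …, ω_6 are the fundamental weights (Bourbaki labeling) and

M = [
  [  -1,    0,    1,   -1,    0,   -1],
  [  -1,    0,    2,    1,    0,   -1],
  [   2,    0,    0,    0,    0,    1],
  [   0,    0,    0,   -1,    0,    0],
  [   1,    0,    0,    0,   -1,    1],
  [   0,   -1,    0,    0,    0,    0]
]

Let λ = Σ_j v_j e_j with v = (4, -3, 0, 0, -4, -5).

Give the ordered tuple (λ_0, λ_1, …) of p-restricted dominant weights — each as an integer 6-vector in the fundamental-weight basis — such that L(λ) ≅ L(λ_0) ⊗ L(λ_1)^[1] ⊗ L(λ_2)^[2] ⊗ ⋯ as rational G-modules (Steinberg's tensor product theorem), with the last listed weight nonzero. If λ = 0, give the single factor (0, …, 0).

((1, 1, 1, 0, 1, 1), (0, 0, 1, 0, 1, 1))

Change of basis e → ω: c = M·v where v = (4, -3, 0, 0, -4, -5):
  c_1 = (-1)·(4) + (0)·(-3) + (1)·(0) + (-1)·(0) + (0)·(-4) + (-1)·(-5) = 1
  c_2 = (-1)·(4) + (0)·(-3) + (2)·(0) + (1)·(0) + (0)·(-4) + (-1)·(-5) = 1
  c_3 = (2)·(4) + (0)·(-3) + (0)·(0) + (0)·(0) + (0)·(-4) + (1)·(-5) = 3
  c_4 = (0)·(4) + (0)·(-3) + (0)·(0) + (-1)·(0) + (0)·(-4) + (0)·(-5) = 0
  c_5 = (1)·(4) + (0)·(-3) + (0)·(0) + (0)·(0) + (-1)·(-4) + (1)·(-5) = 3
  c_6 = (0)·(4) + (-1)·(-3) + (0)·(0) + (0)·(0) + (0)·(-4) + (0)·(-5) = 3
Base-2 expansion of each c_i:
  c_1 = 1 = 1·2^0
  c_2 = 1 = 1·2^0
  c_3 = 3 = 1·2^0 + 1·2^1
  c_4 = 0
  c_5 = 3 = 1·2^0 + 1·2^1
  c_6 = 3 = 1·2^0 + 1·2^1
p-restricted factor λ_0 = (1, 1, 1, 0, 1, 1)
p-restricted factor λ_1 = (0, 0, 1, 0, 1, 1)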